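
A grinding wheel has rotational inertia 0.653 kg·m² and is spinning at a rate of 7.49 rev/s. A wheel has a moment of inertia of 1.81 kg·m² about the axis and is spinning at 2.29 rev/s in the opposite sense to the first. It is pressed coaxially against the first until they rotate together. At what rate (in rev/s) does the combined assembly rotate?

The coupling torques are internal; angular momentum about the shared axis is conserved.
Taking A's sense as positive: L = (0.6530)(7.49) − (1.810)(2.29) = 0.7461 kg·m²·rev/s.
Combined I = 0.6530 + 1.810 = 2.463 kg·m².
ω_f = L / I = 0.7461 / 2.463 = 0.3029 rev/s.

|ω_f| ≈ 0.303 rev/s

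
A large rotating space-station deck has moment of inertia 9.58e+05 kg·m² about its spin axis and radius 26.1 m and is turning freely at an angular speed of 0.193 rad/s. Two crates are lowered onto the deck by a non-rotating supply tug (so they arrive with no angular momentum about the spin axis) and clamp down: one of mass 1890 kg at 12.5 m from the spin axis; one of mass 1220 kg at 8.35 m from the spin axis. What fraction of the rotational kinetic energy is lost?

fraction ≈ 0.284

The added mass arrives with no angular momentum about the spin axis, and any external torque about the spin axis is negligible, so the system's angular momentum is conserved.
Added inertia Σmr² = (1890)(12.5)² + (1220)(8.35)² = 3.804e+05 kg·m²; I_f = 9.580e+05 + 3.804e+05 = 1.338e+06 kg·m².
ω_f = I_p ω_i / I_f = (9.580e+05)(0.193) / 1.338e+06 = 0.1381 rad/s.
KE_i = ½(9.580e+05)(0.1930 rad/s)² = 17840 J; KE_f = ½(1.338e+06)(0.1381)² = 12770 J.
Fraction lost = 0.2842.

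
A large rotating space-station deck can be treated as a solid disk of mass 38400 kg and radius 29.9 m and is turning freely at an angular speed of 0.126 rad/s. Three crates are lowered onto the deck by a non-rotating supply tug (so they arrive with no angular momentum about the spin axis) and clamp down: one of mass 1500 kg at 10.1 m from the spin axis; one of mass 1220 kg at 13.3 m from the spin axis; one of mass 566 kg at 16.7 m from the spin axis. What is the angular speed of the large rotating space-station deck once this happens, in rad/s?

No external torque acts about the spin axis; L_before = L_after.
I_p = ½(38400)(29.9)² = 1.716e+07 kg·m².
Added inertia Σmr² = (1500)(10.1)² + (1220)(13.3)² + (566)(16.7)² = 5.267e+05 kg·m²; I_f = 1.716e+07 + 5.267e+05 = 1.769e+07 kg·m².
ω_f = I_p ω_i / I_f = (1.716e+07)(0.126) / 1.769e+07 = 0.1222 rad/s.

ω_f ≈ 0.122 rad/s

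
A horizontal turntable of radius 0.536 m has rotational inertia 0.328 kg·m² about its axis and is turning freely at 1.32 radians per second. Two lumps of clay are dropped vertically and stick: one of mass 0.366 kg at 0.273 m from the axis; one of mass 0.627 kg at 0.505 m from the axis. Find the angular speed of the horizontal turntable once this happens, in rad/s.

ω_f ≈ 0.840 rad/s

The added mass arrives with no angular momentum about the axis, and any external torque about the axis is negligible, so the system's angular momentum is conserved.
Added inertia Σmr² = (0.366)(0.273)² + (0.627)(0.505)² = 0.1872 kg·m²; I_f = 0.3280 + 0.1872 = 0.5152 kg·m².
ω_f = I_p ω_i / I_f = (0.3280)(1.32) / 0.5152 = 0.8404 rad/s.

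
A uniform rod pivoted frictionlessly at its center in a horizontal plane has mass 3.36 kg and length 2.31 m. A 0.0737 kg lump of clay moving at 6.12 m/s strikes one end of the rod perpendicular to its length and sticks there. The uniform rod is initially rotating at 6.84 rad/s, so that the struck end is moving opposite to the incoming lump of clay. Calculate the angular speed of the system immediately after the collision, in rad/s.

|ω_f| ≈ 6.09 rad/s

About the pivot the impulsive forces during the collision are internal, so angular momentum about that axis is conserved.
I_p = (1/12)(3.36)(2.31)² = 1.494 kg·m². Taking the sense of the lump of clay's angular momentum as positive, L_{lump} = m v R = (0.0737)(6.12)(2.31/2) = 0.5210 kg·m²/s.
L_i = −I_p ω_p + m v R = −(1.494)(6.84) + 0.5210 = -9.699 kg·m²/s.
After sticking, I_f = I_p + m R² = 1.494 + (0.0737)(2.31/2)² = 1.592 kg·m².
ω_f = L_i / I_f = -9.699 / 1.592 = -6.091 rad/s.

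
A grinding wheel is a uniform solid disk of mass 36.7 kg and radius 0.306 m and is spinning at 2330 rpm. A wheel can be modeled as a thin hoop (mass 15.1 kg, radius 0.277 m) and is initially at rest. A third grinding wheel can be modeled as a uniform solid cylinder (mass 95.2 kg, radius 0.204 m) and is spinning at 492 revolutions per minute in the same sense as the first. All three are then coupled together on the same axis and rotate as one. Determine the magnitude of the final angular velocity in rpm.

No external torque acts about the common axis, so total angular momentum is conserved.
Moments of inertia: I_A = ½(36.7)(0.306)² = 1.718 kg·m²; I_B = (15.1)(0.277)² = 1.159 kg·m²; I_C = ½(95.2)(0.204)² = 1.981 kg·m².
Taking A's sense as positive: L = (1.718)(2330) + (1.981)(492) = 4978 kg·m²·rpm.
Combined I = 1.718 + 1.159 + 1.981 = 4.858 kg·m².
ω_f = L / I = 4978 / 4.858 = 1025 rpm.

|ω_f| ≈ 1020 rpm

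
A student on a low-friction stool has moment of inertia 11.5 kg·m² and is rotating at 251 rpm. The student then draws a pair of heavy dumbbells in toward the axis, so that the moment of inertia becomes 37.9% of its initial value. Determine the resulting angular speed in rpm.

ω₂ ≈ 662 rpm

Angular momentum about the spin axis is conserved since the torque about it is zero.
I₂ = 0.379 × 11.5 = 4.359 kg·m².
ω₂ = I₁ω₁ / I₂ = (11.50)(251 rpm) / (4.359) = 662.3 rpm.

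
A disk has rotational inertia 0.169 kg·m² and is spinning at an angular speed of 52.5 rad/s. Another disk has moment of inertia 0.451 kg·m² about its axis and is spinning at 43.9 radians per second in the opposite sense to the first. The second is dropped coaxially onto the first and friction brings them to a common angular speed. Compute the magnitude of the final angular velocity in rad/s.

The coupling torques are internal; angular momentum about the shared axis is conserved.
Taking A's sense as positive: L = (0.1690)(52.5) − (0.4510)(43.9) = -10.93 kg·m²·rad/s.
Combined I = 0.1690 + 0.4510 = 0.6200 kg·m².
ω_f = L / I = -10.93 / 0.6200 = -17.62 rad/s.

|ω_f| ≈ 17.6 rad/s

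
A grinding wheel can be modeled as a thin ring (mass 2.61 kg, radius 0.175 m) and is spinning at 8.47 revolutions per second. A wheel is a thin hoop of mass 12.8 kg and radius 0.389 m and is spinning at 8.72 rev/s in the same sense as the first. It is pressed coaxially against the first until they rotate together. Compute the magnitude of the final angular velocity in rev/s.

|ω_f| ≈ 8.71 rev/s

No external torque acts about the common axis, so total angular momentum is conserved.
Moments of inertia: I_A = (2.61)(0.175)² = 0.07993 kg·m²; I_B = (12.8)(0.389)² = 1.937 kg·m².
Taking A's sense as positive: L = (0.07993)(8.47) + (1.937)(8.72) = 17.57 kg·m²·rev/s.
Combined I = 0.07993 + 1.937 = 2.017 kg·m².
ω_f = L / I = 17.57 / 2.017 = 8.710 rev/s.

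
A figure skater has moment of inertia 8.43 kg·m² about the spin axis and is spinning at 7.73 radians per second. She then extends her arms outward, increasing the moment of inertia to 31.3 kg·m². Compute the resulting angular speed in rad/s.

ω₂ ≈ 2.08 rad/s

Angular momentum about the spin axis is conserved since the torque about it is zero.
ω₂ = I₁ω₁ / I₂ = (8.430)(7.73 rad/s) / (31.30) = 2.082 rad/s.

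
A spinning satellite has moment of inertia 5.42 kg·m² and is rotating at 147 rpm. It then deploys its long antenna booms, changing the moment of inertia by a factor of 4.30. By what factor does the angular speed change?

With no external torque about the axis, L is conserved: I₁ω₁ = I₂ω₂.
I₂ = 4.30 × 5.42 = 23.31 kg·m².
ω₂/ω₁ = I₁/I₂ = 5.420 / 23.31 = 0.2326.

ω₂/ω₁ ≈ 0.233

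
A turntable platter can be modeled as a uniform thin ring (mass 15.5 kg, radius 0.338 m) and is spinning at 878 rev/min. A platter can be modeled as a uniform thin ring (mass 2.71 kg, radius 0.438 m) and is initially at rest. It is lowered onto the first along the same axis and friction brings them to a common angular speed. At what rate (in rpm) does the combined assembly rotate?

|ω_f| ≈ 679 rpm

The coupling torques are internal; angular momentum about the shared axis is conserved.
Moments of inertia: I_A = (15.5)(0.338)² = 1.771 kg·m²; I_B = (2.71)(0.438)² = 0.5199 kg·m².
Taking A's sense as positive: L = (1.771)(878) = 1555 kg·m²·rpm.
Combined I = 1.771 + 0.5199 = 2.291 kg·m².
ω_f = L / I = 1555 / 2.291 = 678.7 rpm.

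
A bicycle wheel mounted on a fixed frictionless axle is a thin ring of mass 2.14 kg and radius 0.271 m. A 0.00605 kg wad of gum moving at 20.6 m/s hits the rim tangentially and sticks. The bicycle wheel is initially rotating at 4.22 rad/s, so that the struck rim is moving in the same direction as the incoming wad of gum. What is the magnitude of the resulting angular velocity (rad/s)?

About the axle the impulsive forces during the collision are internal, so angular momentum about that axis is conserved.
I_p = (2.14)(0.271)² = 0.1572 kg·m². Taking the sense of the wad of gum's angular momentum as positive, L_{wad} = m v R = (0.00605)(20.6)(0.271) = 0.03377 kg·m²/s.
L_i = +I_p ω_p + m v R = +(0.1572)(4.22) + 0.03377 = 0.6970 kg·m²/s.
After sticking, I_f = I_p + m R² = 0.1572 + (0.00605)(0.271)² = 0.1576 kg·m².
ω_f = L_i / I_f = 0.6970 / 0.1576 = 4.422 rad/s.

|ω_f| ≈ 4.42 rad/s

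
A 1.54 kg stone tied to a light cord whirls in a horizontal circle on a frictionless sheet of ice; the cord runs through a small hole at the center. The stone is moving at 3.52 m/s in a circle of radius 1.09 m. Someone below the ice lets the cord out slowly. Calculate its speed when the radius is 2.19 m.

Central (radial) force ⇒ zero torque about the center ⇒ m v r is constant.
v₂ = v₁ r₁ / r₂ = (3.52)(1.09) / (2.19) = 1.752 m/s.

v₂ ≈ 1.75 m/s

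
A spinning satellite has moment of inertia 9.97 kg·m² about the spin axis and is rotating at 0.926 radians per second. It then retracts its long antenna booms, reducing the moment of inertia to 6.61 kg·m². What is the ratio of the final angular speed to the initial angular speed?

ω₂/ω₁ ≈ 1.51

No external torque acts about the spin axis, so angular momentum is conserved.
ω₂/ω₁ = I₁/I₂ = 9.970 / 6.610 = 1.508.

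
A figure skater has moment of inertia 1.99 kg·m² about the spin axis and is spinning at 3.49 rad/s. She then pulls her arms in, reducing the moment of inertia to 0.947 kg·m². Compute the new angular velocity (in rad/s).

Angular momentum about the spin axis is conserved since the torque about it is zero.
ω₂ = I₁ω₁ / I₂ = (1.990)(3.49 rad/s) / (0.9470) = 7.334 rad/s.

ω₂ ≈ 7.33 rad/s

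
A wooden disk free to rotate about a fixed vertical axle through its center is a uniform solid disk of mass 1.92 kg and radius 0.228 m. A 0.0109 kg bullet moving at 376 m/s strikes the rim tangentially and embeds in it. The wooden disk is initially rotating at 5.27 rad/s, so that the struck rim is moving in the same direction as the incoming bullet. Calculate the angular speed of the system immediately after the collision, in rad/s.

|ω_f| ≈ 23.7 rad/s

The axle reaction passes through the axle and exerts no torque about it; angular momentum about the axle is conserved through the impact.
I_p = ½(1.92)(0.228)² = 0.04990 kg·m². Taking the sense of the bullet's angular momentum as positive, L_{bullet} = m v R = (0.0109)(376)(0.228) = 0.9344 kg·m²/s.
L_i = +I_p ω_p + m v R = +(0.04990)(5.27) + 0.9344 = 1.197 kg·m²/s.
After sticking, I_f = I_p + m R² = 0.04990 + (0.0109)(0.228)² = 0.05047 kg·m².
ω_f = L_i / I_f = 1.197 / 0.05047 = 23.73 rad/s.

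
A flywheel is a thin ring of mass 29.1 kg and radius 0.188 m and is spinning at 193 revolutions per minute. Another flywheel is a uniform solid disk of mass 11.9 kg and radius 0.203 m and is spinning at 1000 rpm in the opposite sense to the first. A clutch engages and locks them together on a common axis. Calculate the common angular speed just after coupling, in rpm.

The coupling torques are internal; angular momentum about the shared axis is conserved.
Moments of inertia: I_A = (29.1)(0.188)² = 1.029 kg·m²; I_B = ½(11.9)(0.203)² = 0.2452 kg·m².
Taking A's sense as positive: L = (1.029)(193) − (0.2452)(1000) = -46.69 kg·m²·rpm.
Combined I = 1.029 + 0.2452 = 1.274 kg·m².
ω_f = L / I = -46.69 / 1.274 = -36.66 rpm.

|ω_f| ≈ 36.7 rpm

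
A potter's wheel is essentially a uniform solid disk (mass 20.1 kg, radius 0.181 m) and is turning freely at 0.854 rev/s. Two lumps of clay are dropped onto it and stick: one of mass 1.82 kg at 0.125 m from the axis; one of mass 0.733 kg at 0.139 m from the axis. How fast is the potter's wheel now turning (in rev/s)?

The added mass arrives with no angular momentum about the axis, and any external torque about the axis is negligible, so the system's angular momentum is conserved.
I_p = ½(20.1)(0.181)² = 0.3292 kg·m².
Added inertia Σmr² = (1.82)(0.125)² + (0.733)(0.139)² = 0.04260 kg·m²; I_f = 0.3292 + 0.04260 = 0.3718 kg·m².
ω_f = I_p ω_i / I_f = (0.3292)(0.854) / 0.3718 = 0.7562 rev/s.

ω_f ≈ 0.756 rev/s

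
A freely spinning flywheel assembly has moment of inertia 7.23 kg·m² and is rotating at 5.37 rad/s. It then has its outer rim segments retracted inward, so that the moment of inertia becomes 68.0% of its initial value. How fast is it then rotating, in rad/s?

Angular momentum about the spin axis is conserved since the torque about it is zero.
I₂ = 0.680 × 7.23 = 4.916 kg·m².
ω₂ = I₁ω₁ / I₂ = (7.230)(5.37 rad/s) / (4.916) = 7.897 rad/s.

ω₂ ≈ 7.90 rad/s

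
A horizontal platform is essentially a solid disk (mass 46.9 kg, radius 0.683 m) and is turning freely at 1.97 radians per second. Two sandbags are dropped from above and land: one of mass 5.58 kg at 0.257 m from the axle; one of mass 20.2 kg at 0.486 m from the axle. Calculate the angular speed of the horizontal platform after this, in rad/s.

ω_f ≈ 1.34 rad/s

The added mass arrives with no angular momentum about the axle, and any external torque about the axle is negligible, so the system's angular momentum is conserved.
I_p = ½(46.9)(0.683)² = 10.94 kg·m².
Added inertia Σmr² = (5.58)(0.257)² + (20.2)(0.486)² = 5.140 kg·m²; I_f = 10.94 + 5.140 = 16.08 kg·m².
ω_f = I_p ω_i / I_f = (10.94)(1.97) / 16.08 = 1.340 rad/s.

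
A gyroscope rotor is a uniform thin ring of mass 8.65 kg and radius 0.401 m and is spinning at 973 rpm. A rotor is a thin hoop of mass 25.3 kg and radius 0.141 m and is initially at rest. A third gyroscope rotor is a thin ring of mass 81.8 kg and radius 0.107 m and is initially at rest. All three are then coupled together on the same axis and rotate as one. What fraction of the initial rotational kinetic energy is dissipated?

fraction ≈ 0.509

The coupling torques are internal; angular momentum about the shared axis is conserved.
Moments of inertia: I_A = (8.65)(0.401)² = 1.391 kg·m²; I_B = (25.3)(0.141)² = 0.5030 kg·m²; I_C = (81.8)(0.107)² = 0.9365 kg·m².
Taking A's sense as positive: L = (1.391)(973) = 1353 kg·m²·rpm.
Combined I = 1.391 + 0.5030 + 0.9365 = 2.830 kg·m².
ω_f = L / I = 1353 / 2.830 = 478.1 rpm.
KE_i = ½ΣIω² = 7220 J; KE_f = ½(2.830)(50.07)² = 3548 J.
Fraction dissipated = (KE_i − KE_f)/KE_i = 0.5086.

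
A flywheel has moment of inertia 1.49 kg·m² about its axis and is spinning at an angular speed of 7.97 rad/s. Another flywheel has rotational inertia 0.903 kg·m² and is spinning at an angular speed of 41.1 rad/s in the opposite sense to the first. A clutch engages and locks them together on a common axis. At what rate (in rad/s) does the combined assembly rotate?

The coupling torques are internal; angular momentum about the shared axis is conserved.
Taking A's sense as positive: L = (1.490)(7.97) − (0.9030)(41.1) = -25.24 kg·m²·rad/s.
Combined I = 1.490 + 0.9030 = 2.393 kg·m².
ω_f = L / I = -25.24 / 2.393 = -10.55 rad/s.

|ω_f| ≈ 10.5 rad/s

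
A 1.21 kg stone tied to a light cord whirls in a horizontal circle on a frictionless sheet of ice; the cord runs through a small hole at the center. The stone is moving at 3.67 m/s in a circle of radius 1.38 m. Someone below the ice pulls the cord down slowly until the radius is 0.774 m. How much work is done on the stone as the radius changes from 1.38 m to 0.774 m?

The only horizontal force on the mass is along the cord (radial), so it exerts no torque about the hole and angular momentum m v r is conserved.
v₂ = v₁ r₁ / r₂ = (3.67)(1.38) / (0.774) = 6.543 m/s.
W = ΔKE = ½m(v₂² − v₁²) = 17.76 J.

W ≈ 17.8 J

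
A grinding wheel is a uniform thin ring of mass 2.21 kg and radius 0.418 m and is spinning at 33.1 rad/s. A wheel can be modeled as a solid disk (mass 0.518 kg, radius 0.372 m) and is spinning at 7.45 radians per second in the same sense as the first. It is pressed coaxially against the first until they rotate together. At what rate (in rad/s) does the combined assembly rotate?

The coupling torques are internal; angular momentum about the shared axis is conserved.
Moments of inertia: I_A = (2.21)(0.418)² = 0.3861 kg·m²; I_B = ½(0.518)(0.372)² = 0.03584 kg·m².
Taking A's sense as positive: L = (0.3861)(33.1) + (0.03584)(7.45) = 13.05 kg·m²·rad/s.
Combined I = 0.3861 + 0.03584 = 0.4220 kg·m².
ω_f = L / I = 13.05 / 0.4220 = 30.92 rad/s.

|ω_f| ≈ 30.9 rad/s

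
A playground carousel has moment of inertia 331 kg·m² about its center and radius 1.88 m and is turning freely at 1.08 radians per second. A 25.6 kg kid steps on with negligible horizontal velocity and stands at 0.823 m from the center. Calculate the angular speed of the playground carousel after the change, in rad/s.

ω_f ≈ 1.03 rad/s

No external torque acts about the center; L_before = L_after.
Added inertia Σmr² = (25.6)(0.823)² = 17.34 kg·m²; I_f = 331.0 + 17.34 = 348.3 kg·m².
ω_f = I_p ω_i / I_f = (331.0)(1.08) / 348.3 = 1.026 rad/s.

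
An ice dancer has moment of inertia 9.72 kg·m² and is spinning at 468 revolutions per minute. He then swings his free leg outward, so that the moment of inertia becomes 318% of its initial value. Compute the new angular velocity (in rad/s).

Angular momentum about the spin axis is conserved since the torque about it is zero.
I₂ = 3.18 × 9.72 = 30.91 kg·m².
ω₂ = I₁ω₁ / I₂ = (9.720)(468 rpm) / (30.91) = 147.2 rpm = 15.41 rad/s.

ω₂ ≈ 15.4 rad/s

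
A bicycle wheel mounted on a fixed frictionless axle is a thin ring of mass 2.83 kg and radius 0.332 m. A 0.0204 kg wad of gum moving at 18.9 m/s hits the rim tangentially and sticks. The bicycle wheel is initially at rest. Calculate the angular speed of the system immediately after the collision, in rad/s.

|ω_f| ≈ 0.407 rad/s

About the axle the impulsive forces during the collision are internal, so angular momentum about that axis is conserved.
I_p = (2.83)(0.332)² = 0.3119 kg·m². Taking the sense of the wad of gum's angular momentum as positive, L_{wad} = m v R = (0.0204)(18.9)(0.332) = 0.1280 kg·m²/s.
L_i = 0 + 0.1280 = 0.1280 kg·m²/s.
After sticking, I_f = I_p + m R² = 0.3119 + (0.0204)(0.332)² = 0.3142 kg·m².
ω_f = L_i / I_f = 0.1280 / 0.3142 = 0.4074 rad/s.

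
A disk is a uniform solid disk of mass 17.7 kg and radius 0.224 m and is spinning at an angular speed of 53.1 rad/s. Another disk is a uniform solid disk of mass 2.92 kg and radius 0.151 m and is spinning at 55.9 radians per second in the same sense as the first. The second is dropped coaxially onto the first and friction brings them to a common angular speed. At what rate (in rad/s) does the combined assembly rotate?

The coupling torques are internal; angular momentum about the shared axis is conserved.
Moments of inertia: I_A = ½(17.7)(0.224)² = 0.4441 kg·m²; I_B = ½(2.92)(0.151)² = 0.03329 kg·m².
Taking A's sense as positive: L = (0.4441)(53.1) + (0.03329)(55.9) = 25.44 kg·m²·rad/s.
Combined I = 0.4441 + 0.03329 = 0.4773 kg·m².
ω_f = L / I = 25.44 / 0.4773 = 53.30 rad/s.

|ω_f| ≈ 53.3 rad/s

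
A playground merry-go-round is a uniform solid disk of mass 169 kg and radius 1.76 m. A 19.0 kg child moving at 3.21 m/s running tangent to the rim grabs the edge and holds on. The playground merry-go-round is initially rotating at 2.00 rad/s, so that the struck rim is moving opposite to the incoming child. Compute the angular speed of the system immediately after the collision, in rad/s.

The axle reaction passes through the axle and exerts no torque about it; angular momentum about the axle is conserved through the impact.
I_p = ½(169)(1.76)² = 261.7 kg·m². Taking the sense of the child's angular momentum as positive, L_{child} = m v R = (19.0)(3.21)(1.76) = 107.3 kg·m²/s.
L_i = −I_p ω_p + m v R = −(261.7)(2.00) + 107.3 = -416.2 kg·m²/s.
After sticking, I_f = I_p + m R² = 261.7 + (19.0)(1.76)² = 320.6 kg·m².
ω_f = L_i / I_f = -416.2 / 320.6 = -1.298 rad/s.

|ω_f| ≈ 1.30 rad/s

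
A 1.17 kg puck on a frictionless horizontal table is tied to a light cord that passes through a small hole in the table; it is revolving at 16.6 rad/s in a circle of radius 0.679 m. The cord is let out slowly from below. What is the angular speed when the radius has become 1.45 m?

The constraining force is radial, so m r² ω about the center is conserved.
ω₂ = ω₁ (r₁/r₂)² = (16.6)(0.679/1.45)² = 3.640 rad/s.

ω₂ ≈ 3.64 rad/s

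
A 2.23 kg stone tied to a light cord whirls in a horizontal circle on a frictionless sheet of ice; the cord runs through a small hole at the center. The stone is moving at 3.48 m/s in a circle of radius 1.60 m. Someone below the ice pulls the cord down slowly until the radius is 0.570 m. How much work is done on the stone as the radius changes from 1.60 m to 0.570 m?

Central (radial) force ⇒ zero torque about the center ⇒ m v r is constant.
v₂ = v₁ r₁ / r₂ = (3.48)(1.60) / (0.570) = 9.768 m/s.
W = ΔKE = ½m(v₂² − v₁²) = 92.89 J.

W ≈ 92.9 J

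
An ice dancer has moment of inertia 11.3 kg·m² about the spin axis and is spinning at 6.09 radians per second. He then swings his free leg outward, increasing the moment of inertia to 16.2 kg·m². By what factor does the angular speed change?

With no external torque about the axis, L is conserved: I₁ω₁ = I₂ω₂.
ω₂/ω₁ = I₁/I₂ = 11.30 / 16.20 = 0.6975.

ω₂/ω₁ ≈ 0.698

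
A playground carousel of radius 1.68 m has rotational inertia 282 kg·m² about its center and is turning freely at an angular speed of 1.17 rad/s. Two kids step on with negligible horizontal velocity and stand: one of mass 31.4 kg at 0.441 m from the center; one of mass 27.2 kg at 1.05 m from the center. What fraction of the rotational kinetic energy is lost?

fraction ≈ 0.113

No external torque acts about the center; L_before = L_after.
Added inertia Σmr² = (31.4)(0.441)² + (27.2)(1.05)² = 36.09 kg·m²; I_f = 282.0 + 36.09 = 318.1 kg·m².
ω_f = I_p ω_i / I_f = (282.0)(1.17) / 318.1 = 1.037 rad/s.
KE_i = ½(282.0)(1.170 rad/s)² = 193.0 J; KE_f = ½(318.1)(1.037)² = 171.1 J.
Fraction lost = 0.1135.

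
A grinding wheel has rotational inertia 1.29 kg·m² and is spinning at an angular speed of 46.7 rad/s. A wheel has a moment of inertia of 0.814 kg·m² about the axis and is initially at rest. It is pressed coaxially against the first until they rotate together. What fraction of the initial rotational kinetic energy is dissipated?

No external torque acts about the common axis, so total angular momentum is conserved.
Taking A's sense as positive: L = (1.290)(46.7) = 60.24 kg·m²·rad/s.
Combined I = 1.290 + 0.8140 = 2.104 kg·m².
ω_f = L / I = 60.24 / 2.104 = 28.63 rad/s.
KE_i = ½ΣIω² = 1407 J; KE_f = ½(2.104)(28.63)² = 862.5 J.
Fraction dissipated = (KE_i − KE_f)/KE_i = 0.3869.

fraction ≈ 0.387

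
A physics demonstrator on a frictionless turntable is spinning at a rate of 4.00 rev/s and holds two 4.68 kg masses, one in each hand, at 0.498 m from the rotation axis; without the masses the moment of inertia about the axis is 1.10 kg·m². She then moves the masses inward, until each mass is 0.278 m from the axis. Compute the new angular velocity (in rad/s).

ω₂ ≈ 47.2 rad/s

No external torque acts about the spin axis, so angular momentum is conserved.
I₁ = 1.10 + 2(4.68)(0.498)² = 3.421 kg·m²; I₂ = 1.10 + 2(4.68)(0.278)² = 1.823 kg·m².
ω₂ = I₁ω₁ / I₂ = (3.421)(4.00 rev/s) / (1.823) = 7.505 rev/s = 47.16 rad/s.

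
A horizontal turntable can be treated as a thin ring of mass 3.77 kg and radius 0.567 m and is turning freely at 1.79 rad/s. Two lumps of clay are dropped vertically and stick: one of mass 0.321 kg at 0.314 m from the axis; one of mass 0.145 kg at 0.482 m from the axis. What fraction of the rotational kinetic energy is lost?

No external torque acts about the axis; L_before = L_after.
I_p = (3.77)(0.567)² = 1.212 kg·m².
Added inertia Σmr² = (0.321)(0.314)² + (0.145)(0.482)² = 0.06534 kg·m²; I_f = 1.212 + 0.06534 = 1.277 kg·m².
ω_f = I_p ω_i / I_f = (1.212)(1.79) / 1.277 = 1.698 rad/s.
KE_i = ½(1.212)(1.790 rad/s)² = 1.942 J; KE_f = ½(1.277)(1.698)² = 1.842 J.
Fraction lost = 0.05115.

fraction ≈ 0.0511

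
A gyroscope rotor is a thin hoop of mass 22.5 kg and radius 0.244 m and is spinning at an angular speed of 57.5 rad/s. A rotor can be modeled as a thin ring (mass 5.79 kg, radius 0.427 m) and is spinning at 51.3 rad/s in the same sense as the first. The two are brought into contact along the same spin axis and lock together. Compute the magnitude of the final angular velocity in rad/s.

|ω_f| ≈ 54.8 rad/s

The coupling torques are internal; angular momentum about the shared axis is conserved.
Moments of inertia: I_A = (22.5)(0.244)² = 1.340 kg·m²; I_B = (5.79)(0.427)² = 1.056 kg·m².
Taking A's sense as positive: L = (1.340)(57.5) + (1.056)(51.3) = 131.2 kg·m²·rad/s.
Combined I = 1.340 + 1.056 = 2.395 kg·m².
ω_f = L / I = 131.2 / 2.395 = 54.77 rad/s.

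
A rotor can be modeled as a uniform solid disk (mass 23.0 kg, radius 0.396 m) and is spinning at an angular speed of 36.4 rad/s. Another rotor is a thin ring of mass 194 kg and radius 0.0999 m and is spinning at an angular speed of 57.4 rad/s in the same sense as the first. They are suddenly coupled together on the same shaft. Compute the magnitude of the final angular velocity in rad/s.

|ω_f| ≈ 47.3 rad/s

No external torque acts about the common axis, so total angular momentum is conserved.
Moments of inertia: I_A = ½(23.0)(0.396)² = 1.803 kg·m²; I_B = (194)(0.0999)² = 1.936 kg·m².
Taking A's sense as positive: L = (1.803)(36.4) + (1.936)(57.4) = 176.8 kg·m²·rad/s.
Combined I = 1.803 + 1.936 = 3.740 kg·m².
ω_f = L / I = 176.8 / 3.740 = 47.27 rad/s.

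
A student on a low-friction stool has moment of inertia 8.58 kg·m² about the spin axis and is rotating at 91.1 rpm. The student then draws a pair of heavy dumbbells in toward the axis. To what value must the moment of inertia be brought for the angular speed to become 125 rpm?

I₂ ≈ 6.25 kg·m²

No external torque acts about the spin axis, so angular momentum is conserved.
I₂ = I₁ω₁ / ω₂ = (8.58)(91.1) / (125) = 6.253 kg·m².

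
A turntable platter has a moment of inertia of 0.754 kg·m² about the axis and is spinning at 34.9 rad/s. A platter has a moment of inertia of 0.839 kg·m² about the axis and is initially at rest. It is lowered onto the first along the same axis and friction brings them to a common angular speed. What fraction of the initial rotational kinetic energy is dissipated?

fraction ≈ 0.527

The coupling torques are internal; angular momentum about the shared axis is conserved.
Taking A's sense as positive: L = (0.7540)(34.9) = 26.31 kg·m²·rad/s.
Combined I = 0.7540 + 0.8390 = 1.593 kg·m².
ω_f = L / I = 26.31 / 1.593 = 16.52 rad/s.
KE_i = ½ΣIω² = 459.2 J; KE_f = ½(1.593)(16.52)² = 217.3 J.
Fraction dissipated = (KE_i − KE_f)/KE_i = 0.5267.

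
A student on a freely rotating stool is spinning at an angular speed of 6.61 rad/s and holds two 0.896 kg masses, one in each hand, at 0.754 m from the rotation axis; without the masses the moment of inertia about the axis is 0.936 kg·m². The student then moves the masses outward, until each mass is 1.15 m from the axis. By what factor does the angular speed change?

ω₂/ω₁ ≈ 0.591

Angular momentum about the spin axis is conserved since the torque about it is zero.
I₁ = 0.936 + 2(0.896)(0.754)² = 1.955 kg·m²; I₂ = 0.936 + 2(0.896)(1.15)² = 3.306 kg·m².
ω₂/ω₁ = I₁/I₂ = 1.955 / 3.306 = 0.5913.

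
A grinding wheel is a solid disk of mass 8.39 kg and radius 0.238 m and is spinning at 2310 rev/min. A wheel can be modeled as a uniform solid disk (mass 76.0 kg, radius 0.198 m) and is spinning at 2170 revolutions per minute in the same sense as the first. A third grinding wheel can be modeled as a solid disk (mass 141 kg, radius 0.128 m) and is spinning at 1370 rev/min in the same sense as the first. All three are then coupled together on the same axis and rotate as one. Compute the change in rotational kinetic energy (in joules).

The coupling torques are internal; angular momentum about the shared axis is conserved.
Moments of inertia: I_A = ½(8.39)(0.238)² = 0.2376 kg·m²; I_B = ½(76.0)(0.198)² = 1.490 kg·m²; I_C = ½(141)(0.128)² = 1.155 kg·m².
Taking A's sense as positive: L = (0.2376)(2310) + (1.490)(2170) + (1.155)(1370) = 5364 kg·m²·rpm.
Combined I = 0.2376 + 1.490 + 1.155 = 2.882 kg·m².
ω_f = L / I = 5364 / 2.882 = 1861 rpm.
KE_i = ½ΣIω² = 57300 J; KE_f = ½(2.882)(194.9)² = 54730 J.

ΔKE ≈ -2570 J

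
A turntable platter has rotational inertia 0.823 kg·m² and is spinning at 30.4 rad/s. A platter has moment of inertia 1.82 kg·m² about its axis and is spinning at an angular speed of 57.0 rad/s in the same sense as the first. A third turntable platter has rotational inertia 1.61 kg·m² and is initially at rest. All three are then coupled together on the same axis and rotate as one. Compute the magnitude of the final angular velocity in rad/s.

|ω_f| ≈ 30.3 rad/s

The coupling torques are internal; angular momentum about the shared axis is conserved.
Taking A's sense as positive: L = (0.8230)(30.4) + (1.820)(57.0) = 128.8 kg·m²·rad/s.
Combined I = 0.8230 + 1.820 + 1.610 = 4.253 kg·m².
ω_f = L / I = 128.8 / 4.253 = 30.27 rad/s.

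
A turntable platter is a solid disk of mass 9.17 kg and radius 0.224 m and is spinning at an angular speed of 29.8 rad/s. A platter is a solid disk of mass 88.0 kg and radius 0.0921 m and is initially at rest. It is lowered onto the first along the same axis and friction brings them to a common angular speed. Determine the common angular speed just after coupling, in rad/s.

|ω_f| ≈ 11.4 rad/s

The coupling torques are internal; angular momentum about the shared axis is conserved.
Moments of inertia: I_A = ½(9.17)(0.224)² = 0.2301 kg·m²; I_B = ½(88.0)(0.0921)² = 0.3732 kg·m².
Taking A's sense as positive: L = (0.2301)(29.8) = 6.856 kg·m²·rad/s.
Combined I = 0.2301 + 0.3732 = 0.6033 kg·m².
ω_f = L / I = 6.856 / 0.6033 = 11.36 rad/s.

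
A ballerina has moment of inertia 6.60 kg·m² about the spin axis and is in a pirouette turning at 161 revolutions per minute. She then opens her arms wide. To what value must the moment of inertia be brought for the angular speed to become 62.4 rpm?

I₂ ≈ 17.0 kg·m²

Angular momentum about the spin axis is conserved since the torque about it is zero.
I₂ = I₁ω₁ / ω₂ = (6.60)(161) / (62.4) = 17.03 kg·m².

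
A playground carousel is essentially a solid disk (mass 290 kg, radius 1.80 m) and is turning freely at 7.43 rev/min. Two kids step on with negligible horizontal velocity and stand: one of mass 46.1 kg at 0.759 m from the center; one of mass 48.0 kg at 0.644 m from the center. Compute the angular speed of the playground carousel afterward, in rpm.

The added mass arrives with no angular momentum about the center, and any external torque about the center is negligible, so the system's angular momentum is conserved.
I_p = ½(290)(1.80)² = 469.8 kg·m².
Added inertia Σmr² = (46.1)(0.759)² + (48.0)(0.644)² = 46.46 kg·m²; I_f = 469.8 + 46.46 = 516.3 kg·m².
ω_f = I_p ω_i / I_f = (469.8)(7.43) / 516.3 = 6.761 rpm.

ω_f ≈ 6.76 rpm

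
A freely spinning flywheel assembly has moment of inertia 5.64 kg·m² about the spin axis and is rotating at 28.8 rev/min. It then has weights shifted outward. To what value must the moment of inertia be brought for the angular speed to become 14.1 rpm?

With no external torque about the axis, L is conserved: I₁ω₁ = I₂ω₂.
I₂ = I₁ω₁ / ω₂ = (5.64)(28.8) / (14.1) = 11.52 kg·m².

I₂ ≈ 11.5 kg·m²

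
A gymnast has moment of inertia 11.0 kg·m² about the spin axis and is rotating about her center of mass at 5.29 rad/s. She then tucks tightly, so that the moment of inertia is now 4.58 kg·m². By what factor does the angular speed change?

With no external torque about the axis, L is conserved: I₁ω₁ = I₂ω₂.
ω₂/ω₁ = I₁/I₂ = 11.00 / 4.580 = 2.402.

ω₂/ω₁ ≈ 2.40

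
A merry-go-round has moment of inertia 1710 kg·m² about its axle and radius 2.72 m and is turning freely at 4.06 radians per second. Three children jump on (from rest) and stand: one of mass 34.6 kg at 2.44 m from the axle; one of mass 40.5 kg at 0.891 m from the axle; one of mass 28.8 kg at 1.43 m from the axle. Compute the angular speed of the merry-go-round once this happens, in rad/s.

No external torque acts about the axle; L_before = L_after.
Added inertia Σmr² = (34.6)(2.44)² + (40.5)(0.891)² + (28.8)(1.43)² = 297.0 kg·m²; I_f = 1710 + 297.0 = 2007 kg·m².
ω_f = I_p ω_i / I_f = (1710)(4.06) / 2007 = 3.459 rad/s.

ω_f ≈ 3.46 rad/s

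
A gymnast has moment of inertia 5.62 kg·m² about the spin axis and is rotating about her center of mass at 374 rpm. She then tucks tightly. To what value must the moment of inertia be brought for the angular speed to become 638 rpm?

Angular momentum about the spin axis is conserved since the torque about it is zero.
I₂ = I₁ω₁ / ω₂ = (5.62)(374) / (638) = 3.294 kg·m².

I₂ ≈ 3.29 kg·m²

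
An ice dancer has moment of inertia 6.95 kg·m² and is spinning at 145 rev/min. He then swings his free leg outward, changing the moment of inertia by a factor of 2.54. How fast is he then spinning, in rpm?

ω₂ ≈ 57.1 rpm

Angular momentum about the spin axis is conserved since the torque about it is zero.
I₂ = 2.54 × 6.95 = 17.65 kg·m².
ω₂ = I₁ω₁ / I₂ = (6.950)(145 rpm) / (17.65) = 57.09 rpm.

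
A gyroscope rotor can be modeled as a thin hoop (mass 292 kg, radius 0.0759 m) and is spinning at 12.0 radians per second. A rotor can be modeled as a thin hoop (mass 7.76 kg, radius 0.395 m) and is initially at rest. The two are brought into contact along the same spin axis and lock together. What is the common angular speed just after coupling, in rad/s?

No external torque acts about the common axis, so total angular momentum is conserved.
Moments of inertia: I_A = (292)(0.0759)² = 1.682 kg·m²; I_B = (7.76)(0.395)² = 1.211 kg·m².
Taking A's sense as positive: L = (1.682)(12.0) = 20.19 kg·m²·rad/s.
Combined I = 1.682 + 1.211 = 2.893 kg·m².
ω_f = L / I = 20.19 / 2.893 = 6.978 rad/s.

|ω_f| ≈ 6.98 rad/s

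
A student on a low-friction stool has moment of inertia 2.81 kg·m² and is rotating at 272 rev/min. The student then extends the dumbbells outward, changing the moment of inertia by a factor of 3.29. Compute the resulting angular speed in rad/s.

No external torque acts about the spin axis, so angular momentum is conserved.
I₂ = 3.29 × 2.81 = 9.245 kg·m².
ω₂ = I₁ω₁ / I₂ = (2.810)(272 rpm) / (9.245) = 82.67 rpm = 8.658 rad/s.

ω₂ ≈ 8.66 rad/s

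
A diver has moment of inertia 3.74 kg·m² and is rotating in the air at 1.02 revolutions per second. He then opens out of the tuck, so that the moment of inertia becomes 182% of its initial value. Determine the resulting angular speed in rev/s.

Angular momentum about the spin axis is conserved since the torque about it is zero.
I₂ = 1.82 × 3.74 = 6.807 kg·m².
ω₂ = I₁ω₁ / I₂ = (3.740)(1.02 rev/s) / (6.807) = 0.5604 rev/s.

ω₂ ≈ 0.560 rev/s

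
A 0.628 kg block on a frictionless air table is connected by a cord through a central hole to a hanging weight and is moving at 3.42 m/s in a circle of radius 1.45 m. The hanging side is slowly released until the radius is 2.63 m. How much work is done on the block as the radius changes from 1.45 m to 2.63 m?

W ≈ -2.56 J

The only horizontal force on the mass is along the cord (radial), so it exerts no torque about the hole and angular momentum m v r is conserved.
v₂ = v₁ r₁ / r₂ = (3.42)(1.45) / (2.63) = 1.886 m/s.
W = ΔKE = ½m(v₂² − v₁²) = -2.556 J.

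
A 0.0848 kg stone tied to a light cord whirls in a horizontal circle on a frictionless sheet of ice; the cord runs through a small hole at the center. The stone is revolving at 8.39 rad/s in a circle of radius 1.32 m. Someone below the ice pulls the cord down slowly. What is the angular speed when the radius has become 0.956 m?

ω₂ ≈ 16.0 rad/s

The constraining force is radial, so m r² ω about the center is conserved.
ω₂ = ω₁ (r₁/r₂)² = (8.39)(1.32/0.956)² = 16.00 rad/s.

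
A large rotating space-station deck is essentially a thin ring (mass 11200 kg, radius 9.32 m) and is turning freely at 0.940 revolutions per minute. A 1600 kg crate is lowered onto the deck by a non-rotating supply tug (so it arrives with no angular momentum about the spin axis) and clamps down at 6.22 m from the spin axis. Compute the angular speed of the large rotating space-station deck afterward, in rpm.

The added mass arrives with no angular momentum about the spin axis, and any external torque about the spin axis is negligible, so the system's angular momentum is conserved.
I_p = (11200)(9.32)² = 9.729e+05 kg·m².
Added inertia Σmr² = (1600)(6.22)² = 61900 kg·m²; I_f = 9.729e+05 + 61900 = 1.035e+06 kg·m².
ω_f = I_p ω_i / I_f = (9.729e+05)(0.940) / 1.035e+06 = 0.8838 rpm.

ω_f ≈ 0.884 rpm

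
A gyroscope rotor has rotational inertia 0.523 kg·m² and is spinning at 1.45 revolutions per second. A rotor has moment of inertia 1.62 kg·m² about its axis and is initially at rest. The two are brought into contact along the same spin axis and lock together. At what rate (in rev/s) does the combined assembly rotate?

The coupling torques are internal; angular momentum about the shared axis is conserved.
Taking A's sense as positive: L = (0.5230)(1.45) = 0.7584 kg·m²·rev/s.
Combined I = 0.5230 + 1.620 = 2.143 kg·m².
ω_f = L / I = 0.7584 / 2.143 = 0.3539 rev/s.

|ω_f| ≈ 0.354 rev/s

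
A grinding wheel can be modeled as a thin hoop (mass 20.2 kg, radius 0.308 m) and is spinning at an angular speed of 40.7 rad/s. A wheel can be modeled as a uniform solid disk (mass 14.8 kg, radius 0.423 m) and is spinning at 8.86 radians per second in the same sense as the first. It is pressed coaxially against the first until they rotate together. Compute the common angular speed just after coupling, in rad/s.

The coupling torques are internal; angular momentum about the shared axis is conserved.
Moments of inertia: I_A = (20.2)(0.308)² = 1.916 kg·m²; I_B = ½(14.8)(0.423)² = 1.324 kg·m².
Taking A's sense as positive: L = (1.916)(40.7) + (1.324)(8.86) = 89.72 kg·m²·rad/s.
Combined I = 1.916 + 1.324 = 3.240 kg·m².
ω_f = L / I = 89.72 / 3.240 = 27.69 rad/s.

|ω_f| ≈ 27.7 rad/s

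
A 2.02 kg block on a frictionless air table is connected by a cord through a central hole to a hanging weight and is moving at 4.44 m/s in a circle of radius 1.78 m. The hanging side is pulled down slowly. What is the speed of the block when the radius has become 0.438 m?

v₂ ≈ 18.0 m/s

Central (radial) force ⇒ zero torque about the center ⇒ m v r is constant.
v₂ = v₁ r₁ / r₂ = (4.44)(1.78) / (0.438) = 18.04 m/s.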